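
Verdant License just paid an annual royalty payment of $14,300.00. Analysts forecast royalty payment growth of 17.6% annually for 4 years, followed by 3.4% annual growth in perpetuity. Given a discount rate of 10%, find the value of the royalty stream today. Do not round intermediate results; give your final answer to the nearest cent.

$360451.79

D_1 = 16816.80000
D_2 = 19776.55680
D_3 = 23257.23080
D_4 = 27350.50342
Terminal value at year 4: TV = D_4×(1+g_2)/(r−g_2) = 28280.42053/0.066 = 428491.22020
P_0 = D_1/(1+r)^1 + D_2/(1+r)^2 + D_3/(1+r)^3 + D_4/(1+r)^4 + TV/(1+r)^4
    = 15288.00000 + 16344.26182 + 17473.50173 + 18680.76184 + 292665.26890 = 360451.79429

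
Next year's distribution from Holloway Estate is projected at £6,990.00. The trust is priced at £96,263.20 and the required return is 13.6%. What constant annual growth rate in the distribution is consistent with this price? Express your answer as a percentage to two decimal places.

6.34%

P = D₁/(r−g) ⇒ g = r − D₁/P = 0.136 − £6,990.00/£96,263.20 = 0.063387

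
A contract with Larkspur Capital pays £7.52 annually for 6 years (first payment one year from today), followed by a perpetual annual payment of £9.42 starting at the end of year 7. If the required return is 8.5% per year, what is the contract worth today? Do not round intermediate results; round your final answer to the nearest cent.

£102.17

PV of 6-year annuity: £7.52 × [1 − (1+0.085)^−6] / 0.085 = 34.24298
Perpetuity value at year 6: £9.42 / 0.085 = 110.82353
PV of perpetuity: 110.82353 / (1+0.085)^6 = 67.92874
Total PV = 34.24298 + 67.92874 = 102.17171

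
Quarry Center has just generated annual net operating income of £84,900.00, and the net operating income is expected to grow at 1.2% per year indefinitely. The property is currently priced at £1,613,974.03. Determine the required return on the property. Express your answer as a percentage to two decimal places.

D₁ = £84,900.00 × 1.012 = £85,918.8000
P = D₁/(r − g) ⇒ r = D₁/P + g = £85,918.8000/£1,613,974.03 + 0.012 = 0.053234 + 0.012 = 0.065234

6.52%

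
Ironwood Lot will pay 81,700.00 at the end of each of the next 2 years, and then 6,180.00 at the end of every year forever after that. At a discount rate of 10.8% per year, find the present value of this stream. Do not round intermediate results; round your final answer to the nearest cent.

PV of 2-year annuity: 81,700.00 × [1 − (1+0.108)^−2] / 0.108 = 140285.61561
Perpetuity value at year 2: 6,180.00 / 0.108 = 57222.22222
PV of perpetuity: 57222.22222 / (1+0.108)^2 = 46610.65424
Total PV = 140285.61561 + 46610.65424 = 186896.26984

186896.27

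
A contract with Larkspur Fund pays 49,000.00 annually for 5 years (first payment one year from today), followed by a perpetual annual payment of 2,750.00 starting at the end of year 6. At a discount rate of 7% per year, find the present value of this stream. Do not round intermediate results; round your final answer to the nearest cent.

PV of 5-year annuity: 49,000.00 × [1 − (1+0.07)^−5] / 0.07 = 200909.67436
Perpetuity value at year 5: 2,750.00 / 0.07 = 39285.71429
PV of perpetuity: 39285.71429 / (1+0.07)^5 = 28010.17134
Total PV = 200909.67436 + 28010.17134 = 228919.84570

228919.85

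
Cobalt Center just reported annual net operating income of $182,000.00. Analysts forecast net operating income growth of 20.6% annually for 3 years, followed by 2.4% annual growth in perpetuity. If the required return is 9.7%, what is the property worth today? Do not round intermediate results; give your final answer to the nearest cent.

D_1 = 219492.00000
D_2 = 264707.35200
D_3 = 319237.06651
Terminal value at year 3: TV = D_3×(1+g_2)/(r−g_2) = 326898.75611/0.073 = 4478065.15217
P_0 = D_1/(1+r)^1 + D_2/(1+r)^2 + D_3/(1+r)^3 + TV/(1+r)^3
    = 200083.86509 + 219964.57730 + 241820.67477 + 3392114.67071 = 4053983.78786

$4053983.79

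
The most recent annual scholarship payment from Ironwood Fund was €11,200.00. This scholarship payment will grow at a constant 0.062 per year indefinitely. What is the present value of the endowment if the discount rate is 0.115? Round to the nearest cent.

€224422.64

D₁ = D₀ × (1 + g) = €11,200.00 × 1.062 = €11,894.4000
Growing perpetuity: P = D₁ / (r − g) = €11,894.4000 / (0.115 − 0.062) = €224,422.64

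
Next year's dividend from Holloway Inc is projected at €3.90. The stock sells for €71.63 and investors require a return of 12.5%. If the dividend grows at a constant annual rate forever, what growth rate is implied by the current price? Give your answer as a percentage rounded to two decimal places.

7.06%

P = D₁/(r−g) ⇒ g = r − D₁/P = 0.125 − €3.90/€71.63 = 0.070554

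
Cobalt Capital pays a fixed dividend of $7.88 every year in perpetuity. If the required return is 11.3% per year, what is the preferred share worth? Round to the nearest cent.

Level perpetuity: PV = C / r = $7.88 / 0.113 = $69.73

$69.73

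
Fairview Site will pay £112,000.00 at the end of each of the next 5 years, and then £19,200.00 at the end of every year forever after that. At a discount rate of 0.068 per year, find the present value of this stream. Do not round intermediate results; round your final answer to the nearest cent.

PV of 5-year annuity: £112,000.00 × [1 − (1+0.068)^−5] / 0.068 = 461691.78542
Perpetuity value at year 5: £19,200.00 / 0.068 = 282352.94118
PV of perpetuity: 282352.94118 / (1+0.068)^5 = 203205.77796
Total PV = 461691.78542 + 203205.77796 = 664897.56338

£664897.56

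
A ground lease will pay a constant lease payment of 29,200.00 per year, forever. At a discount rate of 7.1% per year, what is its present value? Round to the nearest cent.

411267.61

Level perpetuity: PV = C / r = 29,200.00 / 0.071 = 411,267.61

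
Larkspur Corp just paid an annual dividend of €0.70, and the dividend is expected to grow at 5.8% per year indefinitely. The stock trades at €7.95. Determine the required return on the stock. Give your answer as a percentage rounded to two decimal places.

15.12%

D₁ = €0.70 × 1.058 = €0.7406
P = D₁/(r − g) ⇒ r = D₁/P + g = €0.7406/€7.95 + 0.058 = 0.093157 + 0.058 = 0.151157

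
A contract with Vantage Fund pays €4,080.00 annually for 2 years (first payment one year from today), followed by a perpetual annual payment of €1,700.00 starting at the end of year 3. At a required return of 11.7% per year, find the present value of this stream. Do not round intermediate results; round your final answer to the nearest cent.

€18568.15

PV of 2-year annuity: €4,080.00 × [1 − (1+0.117)^−2] / 0.117 = 6922.68666
Perpetuity value at year 2: €1,700.00 / 0.117 = 14529.91453
PV of perpetuity: 14529.91453 / (1+0.117)^2 = 11645.46175
Total PV = 6922.68666 + 11645.46175 = 18568.14842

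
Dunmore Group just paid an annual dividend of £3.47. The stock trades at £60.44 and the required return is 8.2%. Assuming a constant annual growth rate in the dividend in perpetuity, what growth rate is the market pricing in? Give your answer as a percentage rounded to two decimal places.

2.33%

P = D₀(1+g)/(r−g) ⇒ P(r−g) = D₀(1+g) ⇒ g(P+D₀) = P·r − D₀
g = (P·r − D₀)/(P + D₀) = (£60.44×0.082 − £3.47) / (£60.44 + £3.47) = 0.023253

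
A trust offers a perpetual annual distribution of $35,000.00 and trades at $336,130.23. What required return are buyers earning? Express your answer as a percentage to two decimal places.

10.41%

P = C/r ⇒ r = C/P = $35,000.00/$336,130.23 = 0.104126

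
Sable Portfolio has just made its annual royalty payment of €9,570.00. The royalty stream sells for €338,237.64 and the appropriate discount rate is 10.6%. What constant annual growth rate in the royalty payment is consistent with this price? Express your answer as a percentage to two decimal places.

7.56%

P = D₀(1+g)/(r−g) ⇒ P(r−g) = D₀(1+g) ⇒ g(P+D₀) = P·r − D₀
g = (P·r − D₀)/(P + D₀) = (€338,237.64×0.106 − €9,570.00) / (€338,237.64 + €9,570.00) = 0.075568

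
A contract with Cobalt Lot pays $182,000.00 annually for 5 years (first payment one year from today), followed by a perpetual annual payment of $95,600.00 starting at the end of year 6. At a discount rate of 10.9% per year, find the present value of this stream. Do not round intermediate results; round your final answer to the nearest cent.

$1197194.63

PV of 5-year annuity: $182,000.00 × [1 − (1+0.109)^−5] / 0.109 = 674348.78382
Perpetuity value at year 5: $95,600.00 / 0.109 = 877064.22018
PV of perpetuity: 877064.22018 / (1+0.109)^5 = 522845.84803
Total PV = 674348.78382 + 522845.84803 = 1197194.63184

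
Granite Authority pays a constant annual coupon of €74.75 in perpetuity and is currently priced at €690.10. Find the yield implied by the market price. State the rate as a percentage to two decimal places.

P = C/r ⇒ r = C/P = €74.75/€690.10 = 0.108318

10.83%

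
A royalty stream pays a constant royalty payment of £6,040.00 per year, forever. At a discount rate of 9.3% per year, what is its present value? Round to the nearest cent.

Level perpetuity: PV = C / r = £6,040.00 / 0.093 = £64,946.24

£64946.24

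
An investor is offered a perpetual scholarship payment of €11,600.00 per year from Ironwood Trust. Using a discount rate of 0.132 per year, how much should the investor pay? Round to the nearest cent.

€87878.79

Level perpetuity: PV = C / r = €11,600.00 / 0.132 = €87,878.79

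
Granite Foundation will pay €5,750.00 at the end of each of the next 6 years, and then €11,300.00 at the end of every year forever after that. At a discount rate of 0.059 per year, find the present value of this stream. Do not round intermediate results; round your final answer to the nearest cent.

PV of 6-year annuity: €5,750.00 × [1 − (1+0.059)^−6] / 0.059 = 28363.66900
Perpetuity value at year 6: €11,300.00 / 0.059 = 191525.42373
PV of perpetuity: 191525.42373 / (1+0.059)^6 = 135784.64813
Total PV = 28363.66900 + 135784.64813 = 164148.31713

€164148.32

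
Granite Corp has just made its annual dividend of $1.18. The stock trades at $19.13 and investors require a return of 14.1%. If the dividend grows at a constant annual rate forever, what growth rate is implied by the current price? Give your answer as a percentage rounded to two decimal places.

P = D₀(1+g)/(r−g) ⇒ P(r−g) = D₀(1+g) ⇒ g(P+D₀) = P·r − D₀
g = (P·r − D₀)/(P + D₀) = ($19.13×0.141 − $1.18) / ($19.13 + $1.18) = 0.074709

7.47%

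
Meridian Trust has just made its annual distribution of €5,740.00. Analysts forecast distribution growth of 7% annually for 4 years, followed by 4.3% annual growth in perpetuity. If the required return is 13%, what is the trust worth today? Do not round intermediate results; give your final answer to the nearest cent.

€75391.84

D_1 = 6141.80000
D_2 = 6571.72600
D_3 = 7031.74682
D_4 = 7523.96910
Terminal value at year 4: TV = D_4×(1+g_2)/(r−g_2) = 7847.49977/0.087 = 90201.14677
P_0 = D_1/(1+r)^1 + D_2/(1+r)^2 + D_3/(1+r)^3 + D_4/(1+r)^4 + TV/(1+r)^4
    = 5435.22124 + 5146.62542 + 4873.35327 + 4614.59115 + 55322.05257 = 75391.84366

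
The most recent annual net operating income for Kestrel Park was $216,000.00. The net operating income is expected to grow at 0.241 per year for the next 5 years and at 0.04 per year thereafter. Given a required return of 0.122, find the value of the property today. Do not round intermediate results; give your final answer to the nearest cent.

$6011165.34

D_1 = 268056.00000
D_2 = 332657.49600
D_3 = 412827.95254
D_4 = 512319.48910
D_5 = 635788.48597
Terminal value at year 5: TV = D_5×(1+g_2)/(r−g_2) = 661220.02541/0.082 = 8063658.84644
P_0 = D_1/(1+r)^1 + D_2/(1+r)^2 + D_3/(1+r)^3 + D_4/(1+r)^4 + D_5/(1+r)^5 + TV/(1+r)^5
    = 238909.09091 + 264247.93388 + 292274.22990 + 323273.01186 + 357559.54342 + 4534901.52634 = 6011165.33632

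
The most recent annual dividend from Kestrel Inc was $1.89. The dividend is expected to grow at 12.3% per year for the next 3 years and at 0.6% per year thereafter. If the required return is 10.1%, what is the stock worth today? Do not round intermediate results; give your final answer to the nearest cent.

$27.14

D_1 = 2.12247
D_2 = 2.38353
D_3 = 2.67671
Terminal value at year 3: TV = D_3×(1+g_2)/(r−g_2) = 2.69277/0.095 = 28.34493
P_0 = D_1/(1+r)^1 + D_2/(1+r)^2 + D_3/(1+r)^3 + TV/(1+r)^3
    = 1.92777 + 1.96629 + 2.00558 + 21.23799 = 27.13762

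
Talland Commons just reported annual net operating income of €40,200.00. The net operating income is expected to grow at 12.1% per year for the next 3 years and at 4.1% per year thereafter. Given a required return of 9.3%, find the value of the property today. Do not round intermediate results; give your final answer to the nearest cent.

€995105.17

D_1 = 45064.20000
D_2 = 50516.96820
D_3 = 56629.52135
Terminal value at year 3: TV = D_3×(1+g_2)/(r−g_2) = 58951.33173/0.052 = 1133679.45630
P_0 = D_1/(1+r)^1 + D_2/(1+r)^2 + D_3/(1+r)^3 + TV/(1+r)^3
    = 41229.82617 + 42286.03397 + 43369.29925 + 868220.01005 = 995105.16945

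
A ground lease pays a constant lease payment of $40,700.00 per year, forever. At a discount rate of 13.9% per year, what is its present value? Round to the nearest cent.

Level perpetuity: PV = C / r = $40,700.00 / 0.139 = $292,805.76

$292805.76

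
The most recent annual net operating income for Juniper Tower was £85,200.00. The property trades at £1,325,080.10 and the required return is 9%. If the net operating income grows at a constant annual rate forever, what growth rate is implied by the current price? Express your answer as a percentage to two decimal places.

2.41%

P = D₀(1+g)/(r−g) ⇒ P(r−g) = D₀(1+g) ⇒ g(P+D₀) = P·r − D₀
g = (P·r − D₀)/(P + D₀) = (£1,325,080.10×0.09 − £85,200.00) / (£1,325,080.10 + £85,200.00) = 0.024149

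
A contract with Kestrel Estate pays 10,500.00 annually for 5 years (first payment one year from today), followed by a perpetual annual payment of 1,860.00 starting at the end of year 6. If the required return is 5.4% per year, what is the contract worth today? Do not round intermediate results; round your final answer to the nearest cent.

PV of 5-year annuity: 10,500.00 × [1 − (1+0.054)^−5] / 0.054 = 44961.21050
Perpetuity value at year 5: 1,860.00 / 0.054 = 34444.44444
PV of perpetuity: 34444.44444 / (1+0.054)^5 = 26479.88716
Total PV = 44961.21050 + 26479.88716 = 71441.09766

71441.10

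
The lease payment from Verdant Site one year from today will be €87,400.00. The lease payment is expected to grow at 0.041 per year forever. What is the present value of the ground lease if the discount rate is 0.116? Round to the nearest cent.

Growing perpetuity: P = D₁ / (r − g) = €87,400.0000 / (0.116 − 0.041) = €1,165,333.33

€1165333.33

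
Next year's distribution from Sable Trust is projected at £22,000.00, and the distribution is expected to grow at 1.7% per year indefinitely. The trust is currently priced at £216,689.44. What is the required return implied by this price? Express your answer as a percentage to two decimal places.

11.85%

P = D₁/(r − g) ⇒ r = D₁/P + g = £22,000.0000/£216,689.44 + 0.017 = 0.101528 + 0.017 = 0.118528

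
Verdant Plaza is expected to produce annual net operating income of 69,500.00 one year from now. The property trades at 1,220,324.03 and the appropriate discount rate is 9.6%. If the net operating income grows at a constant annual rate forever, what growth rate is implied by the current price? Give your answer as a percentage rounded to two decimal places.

P = D₁/(r−g) ⇒ g = r − D₁/P = 0.096 − 69,500.00/1,220,324.03 = 0.039048

3.90%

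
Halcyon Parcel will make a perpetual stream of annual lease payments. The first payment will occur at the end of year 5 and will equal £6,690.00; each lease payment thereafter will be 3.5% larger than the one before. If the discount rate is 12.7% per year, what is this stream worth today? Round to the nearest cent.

£45075.72

Value at end of year 4: C₁ / (r − g) = £6,690.00 / (0.127 − 0.035) = £72,717.3913
Discount to today: PV = £72,717.3913 / (1 + 0.127)^4 = £72,717.3913 / 1.613228 = £45,075.72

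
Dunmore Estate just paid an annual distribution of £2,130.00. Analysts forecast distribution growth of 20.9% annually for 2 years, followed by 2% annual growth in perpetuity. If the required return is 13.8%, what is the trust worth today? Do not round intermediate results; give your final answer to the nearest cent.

£25447.94

D_1 = 2575.17000
D_2 = 3113.38053
Terminal value at year 2: TV = D_2×(1+g_2)/(r−g_2) = 3175.64814/0.118 = 26912.27238
P_0 = D_1/(1+r)^1 + D_2/(1+r)^2 + TV/(1+r)^2
    = 2262.89104 + 2404.07317 + 20780.97144 = 25447.93564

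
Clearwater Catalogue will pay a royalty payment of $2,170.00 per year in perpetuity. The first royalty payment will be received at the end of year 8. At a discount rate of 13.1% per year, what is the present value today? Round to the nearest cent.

$6997.62

Value at end of year 7: C / r = $2,170.00 / 0.131 = $16,564.8855
Discount to today: PV = $16,564.8855 / (1 + 0.131)^7 = $16,564.8855 / 2.367218 = $6,997.62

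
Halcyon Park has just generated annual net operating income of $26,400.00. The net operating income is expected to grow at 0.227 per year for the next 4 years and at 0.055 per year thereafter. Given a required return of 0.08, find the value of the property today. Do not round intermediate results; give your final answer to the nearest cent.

$2002858.64

D_1 = 32392.80000
D_2 = 39745.96560
D_3 = 48768.29979
D_4 = 59838.70384
Terminal value at year 4: TV = D_4×(1+g_2)/(r−g_2) = 63129.83256/0.025 = 2525193.30221
P_0 = D_1/(1+r)^1 + D_2/(1+r)^2 + D_3/(1+r)^3 + D_4/(1+r)^4 + TV/(1+r)^4
    = 29993.33333 + 34075.75926 + 38713.84871 + 43983.23368 + 1856092.46120 = 2002858.63619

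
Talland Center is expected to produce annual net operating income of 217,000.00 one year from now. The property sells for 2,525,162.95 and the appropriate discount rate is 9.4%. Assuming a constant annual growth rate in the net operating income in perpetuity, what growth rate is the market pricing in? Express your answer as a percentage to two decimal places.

0.81%

P = D₁/(r−g) ⇒ g = r − D₁/P = 0.094 − 217,000.00/2,525,162.95 = 0.008065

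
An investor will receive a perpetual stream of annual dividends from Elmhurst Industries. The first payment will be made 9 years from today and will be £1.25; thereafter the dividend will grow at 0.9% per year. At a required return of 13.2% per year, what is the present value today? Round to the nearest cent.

Value at end of year 8: C₁ / (r − g) = £1.25 / (0.132 − 0.009) = £10.1626
Discount to today: PV = £10.1626 / (1 + 0.132)^8 = £10.1626 / 2.696320 = £3.77

£3.77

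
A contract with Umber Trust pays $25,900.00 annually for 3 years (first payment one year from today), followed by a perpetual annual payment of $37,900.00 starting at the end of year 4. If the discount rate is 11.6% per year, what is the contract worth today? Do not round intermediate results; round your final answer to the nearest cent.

PV of 3-year annuity: $25,900.00 × [1 − (1+0.116)^−3] / 0.116 = 62637.52819
Perpetuity value at year 3: $37,900.00 / 0.116 = 326724.13793
PV of perpetuity: 326724.13793 / (1+0.116)^3 = 235065.36116
Total PV = 62637.52819 + 235065.36116 = 297702.88935

$297702.89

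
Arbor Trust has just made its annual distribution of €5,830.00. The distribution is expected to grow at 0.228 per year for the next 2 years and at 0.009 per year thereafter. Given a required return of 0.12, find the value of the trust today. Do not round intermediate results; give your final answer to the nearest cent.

D_1 = 7159.24000
D_2 = 8791.54672
Terminal value at year 2: TV = D_2×(1+g_2)/(r−g_2) = 8870.67064/0.111 = 79915.95172
P_0 = D_1/(1+r)^1 + D_2/(1+r)^2 + TV/(1+r)^2
    = 6392.17857 + 7008.56722 + 63708.50743 = 77109.25322

€77109.25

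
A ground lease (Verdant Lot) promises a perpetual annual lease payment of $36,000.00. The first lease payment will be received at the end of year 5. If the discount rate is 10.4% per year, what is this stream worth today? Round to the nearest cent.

Value at end of year 4: C / r = $36,000.00 / 0.104 = $346,153.8462
Discount to today: PV = $346,153.8462 / (1 + 0.104)^4 = $346,153.8462 / 1.485512 = $233,019.82

$233019.82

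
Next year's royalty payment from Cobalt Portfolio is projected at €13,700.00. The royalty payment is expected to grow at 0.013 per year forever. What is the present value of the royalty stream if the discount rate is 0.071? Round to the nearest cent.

Growing perpetuity: P = D₁ / (r − g) = €13,700.0000 / (0.071 − 0.013) = €236,206.90

€236206.90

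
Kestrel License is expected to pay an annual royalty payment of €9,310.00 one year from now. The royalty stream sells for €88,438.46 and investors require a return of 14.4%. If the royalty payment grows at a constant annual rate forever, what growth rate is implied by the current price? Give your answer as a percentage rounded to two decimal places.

P = D₁/(r−g) ⇒ g = r − D₁/P = 0.144 − €9,310.00/€88,438.46 = 0.038729

3.87%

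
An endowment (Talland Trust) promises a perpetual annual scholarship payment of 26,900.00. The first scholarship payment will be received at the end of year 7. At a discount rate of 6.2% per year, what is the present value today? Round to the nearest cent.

302422.08

Value at end of year 6: C / r = 26,900.00 / 0.062 = 433,870.9677
Discount to today: PV = 433,870.9677 / (1 + 0.062)^6 = 433,870.9677 / 1.434654 = 302,422.08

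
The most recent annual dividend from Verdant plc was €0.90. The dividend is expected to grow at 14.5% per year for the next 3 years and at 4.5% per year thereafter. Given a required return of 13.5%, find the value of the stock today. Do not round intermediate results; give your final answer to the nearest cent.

€13.48

D_1 = 1.03050
D_2 = 1.17992
D_3 = 1.35101
Terminal value at year 3: TV = D_3×(1+g_2)/(r−g_2) = 1.41181/0.09 = 15.68674
P_0 = D_1/(1+r)^1 + D_2/(1+r)^2 + D_3/(1+r)^3 + TV/(1+r)^3
    = 0.90793 + 0.91593 + 0.92400 + 10.72865 = 13.47651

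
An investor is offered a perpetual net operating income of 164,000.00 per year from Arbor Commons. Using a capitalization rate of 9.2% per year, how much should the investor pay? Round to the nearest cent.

1782608.70

Level perpetuity: PV = C / r = 164,000.00 / 0.092 = 1,782,608.70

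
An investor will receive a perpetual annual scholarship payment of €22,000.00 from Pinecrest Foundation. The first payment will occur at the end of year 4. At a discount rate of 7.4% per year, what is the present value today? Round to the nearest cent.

Value at end of year 3: C / r = €22,000.00 / 0.074 = €297,297.2973
Discount to today: PV = €297,297.2973 / (1 + 0.074)^3 = €297,297.2973 / 1.238833 = €239,981.70

€239981.70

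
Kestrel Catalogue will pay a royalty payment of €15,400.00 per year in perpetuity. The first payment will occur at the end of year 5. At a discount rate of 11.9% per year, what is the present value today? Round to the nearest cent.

€82537.90

Value at end of year 4: C / r = €15,400.00 / 0.119 = €129,411.7647
Discount to today: PV = €129,411.7647 / (1 + 0.119)^4 = €129,411.7647 / 1.567907 = €82,537.90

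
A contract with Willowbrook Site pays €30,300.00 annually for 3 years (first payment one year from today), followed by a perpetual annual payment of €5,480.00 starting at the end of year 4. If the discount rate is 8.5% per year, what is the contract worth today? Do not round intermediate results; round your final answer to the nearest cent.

PV of 3-year annuity: €30,300.00 × [1 − (1+0.085)^−3] / 0.085 = 77386.87785
Perpetuity value at year 3: €5,480.00 / 0.085 = 64470.58824
PV of perpetuity: 64470.58824 / (1+0.085)^3 = 50474.54564
Total PV = 77386.87785 + 50474.54564 = 127861.42349

€127861.42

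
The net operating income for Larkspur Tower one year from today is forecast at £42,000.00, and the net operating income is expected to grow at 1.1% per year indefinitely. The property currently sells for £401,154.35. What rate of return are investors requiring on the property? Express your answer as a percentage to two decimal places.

11.57%

P = D₁/(r − g) ⇒ r = D₁/P + g = £42,000.0000/£401,154.35 + 0.011 = 0.104698 + 0.011 = 0.115698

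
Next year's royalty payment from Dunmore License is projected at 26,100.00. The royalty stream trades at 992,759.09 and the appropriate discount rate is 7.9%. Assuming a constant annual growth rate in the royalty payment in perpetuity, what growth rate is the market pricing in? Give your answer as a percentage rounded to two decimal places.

5.27%

P = D₁/(r−g) ⇒ g = r − D₁/P = 0.079 − 26,100.00/992,759.09 = 0.052710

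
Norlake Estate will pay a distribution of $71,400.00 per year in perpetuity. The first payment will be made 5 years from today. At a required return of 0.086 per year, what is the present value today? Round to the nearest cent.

$596870.97

Value at end of year 4: C / r = $71,400.00 / 0.086 = $830,232.5581
Discount to today: PV = $830,232.5581 / (1 + 0.086)^4 = $830,232.5581 / 1.390975 = $596,870.97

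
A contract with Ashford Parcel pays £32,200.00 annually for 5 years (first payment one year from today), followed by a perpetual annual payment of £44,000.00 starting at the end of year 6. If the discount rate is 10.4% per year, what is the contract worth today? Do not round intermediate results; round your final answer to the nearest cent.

£378799.01

PV of 5-year annuity: £32,200.00 × [1 − (1+0.104)^−5] / 0.104 = 120826.17623
Perpetuity value at year 5: £44,000.00 / 0.104 = 423076.92308
PV of perpetuity: 423076.92308 / (1+0.104)^5 = 257972.83134
Total PV = 120826.17623 + 257972.83134 = 378799.00757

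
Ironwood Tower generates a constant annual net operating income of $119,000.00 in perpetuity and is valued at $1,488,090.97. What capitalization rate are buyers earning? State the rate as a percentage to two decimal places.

P = C/r ⇒ r = C/P = $119,000.00/$1,488,090.97 = 0.079968

8.00%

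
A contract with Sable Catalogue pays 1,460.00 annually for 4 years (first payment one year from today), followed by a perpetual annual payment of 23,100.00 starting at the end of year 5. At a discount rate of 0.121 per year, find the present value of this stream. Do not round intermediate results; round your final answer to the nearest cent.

PV of 4-year annuity: 1,460.00 × [1 − (1+0.121)^−4] / 0.121 = 4425.20657
Perpetuity value at year 4: 23,100.00 / 0.121 = 190909.09091
PV of perpetuity: 190909.09091 / (1+0.121)^4 = 120893.83630
Total PV = 4425.20657 + 120893.83630 = 125319.04287

125319.04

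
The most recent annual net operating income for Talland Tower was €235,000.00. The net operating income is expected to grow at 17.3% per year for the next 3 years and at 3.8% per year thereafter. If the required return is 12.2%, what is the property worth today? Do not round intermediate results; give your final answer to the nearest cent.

D_1 = 275655.00000
D_2 = 323343.31500
D_3 = 379281.70850
Terminal value at year 3: TV = D_3×(1+g_2)/(r−g_2) = 393694.41342/0.084 = 4686838.25497
P_0 = D_1/(1+r)^1 + D_2/(1+r)^2 + D_3/(1+r)^3 + TV/(1+r)^3
    = 245681.81818 + 256849.17355 + 268524.13599 + 3318191.10899 = 4089246.23672

€4089246.24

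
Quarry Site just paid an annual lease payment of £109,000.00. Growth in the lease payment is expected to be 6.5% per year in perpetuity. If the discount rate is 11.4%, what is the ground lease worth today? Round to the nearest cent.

£2369081.63

D₁ = D₀ × (1 + g) = £109,000.00 × 1.065 = £116,085.0000
Growing perpetuity: P = D₁ / (r − g) = £116,085.0000 / (0.114 − 0.065) = £2,369,081.63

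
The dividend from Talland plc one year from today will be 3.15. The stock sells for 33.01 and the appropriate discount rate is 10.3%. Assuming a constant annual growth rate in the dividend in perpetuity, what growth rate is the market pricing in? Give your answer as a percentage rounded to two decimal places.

0.76%

P = D₁/(r−g) ⇒ g = r − D₁/P = 0.103 − 3.15/33.01 = 0.007574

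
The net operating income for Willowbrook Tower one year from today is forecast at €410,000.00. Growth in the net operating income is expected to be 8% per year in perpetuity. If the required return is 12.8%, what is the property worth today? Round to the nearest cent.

€8541666.67

Growing perpetuity: P = D₁ / (r − g) = €410,000.0000 / (0.128 − 0.08) = €8,541,666.67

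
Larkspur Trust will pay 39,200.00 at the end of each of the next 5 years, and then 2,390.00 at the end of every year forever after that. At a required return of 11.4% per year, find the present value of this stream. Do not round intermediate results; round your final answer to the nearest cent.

PV of 5-year annuity: 39,200.00 × [1 − (1+0.114)^−5] / 0.114 = 143433.09423
Perpetuity value at year 5: 2,390.00 / 0.114 = 20964.91228
PV of perpetuity: 20964.91228 / (1+0.114)^5 = 12219.88434
Total PV = 143433.09423 + 12219.88434 = 155652.97858

155652.98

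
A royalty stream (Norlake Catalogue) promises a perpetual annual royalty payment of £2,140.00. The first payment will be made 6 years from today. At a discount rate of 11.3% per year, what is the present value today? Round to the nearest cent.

£11088.16

Value at end of year 5: C / r = £2,140.00 / 0.113 = £18,938.0531
Discount to today: PV = £18,938.0531 / (1 + 0.113)^5 = £18,938.0531 / 1.707953 = £11,088.16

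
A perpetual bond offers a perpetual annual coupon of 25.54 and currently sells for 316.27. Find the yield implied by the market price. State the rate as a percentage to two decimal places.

P = C/r ⇒ r = C/P = 25.54/316.27 = 0.080754

8.08%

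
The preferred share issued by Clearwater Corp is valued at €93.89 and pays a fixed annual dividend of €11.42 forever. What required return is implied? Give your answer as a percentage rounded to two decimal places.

12.16%

P = C/r ⇒ r = C/P = €11.42/€93.89 = 0.121632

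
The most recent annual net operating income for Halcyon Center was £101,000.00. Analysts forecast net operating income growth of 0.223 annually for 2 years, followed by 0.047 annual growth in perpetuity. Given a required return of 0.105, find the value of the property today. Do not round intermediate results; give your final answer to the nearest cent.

D_1 = 123523.00000
D_2 = 151068.62900
Terminal value at year 2: TV = D_2×(1+g_2)/(r−g_2) = 158168.85456/0.058 = 2727049.21660
P_0 = D_1/(1+r)^1 + D_2/(1+r)^2 + TV/(1+r)^2
    = 111785.52036 + 123722.79765 + 2233409.81274 = 2468918.13075

£2468918.13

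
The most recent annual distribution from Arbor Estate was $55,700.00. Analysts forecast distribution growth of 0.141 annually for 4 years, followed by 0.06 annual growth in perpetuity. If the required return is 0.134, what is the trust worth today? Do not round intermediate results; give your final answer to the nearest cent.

D_1 = 63553.70000
D_2 = 72514.77170
D_3 = 82739.35451
D_4 = 94405.60350
Terminal value at year 4: TV = D_4×(1+g_2)/(r−g_2) = 100069.93971/0.074 = 1352296.48250
P_0 = D_1/(1+r)^1 + D_2/(1+r)^2 + D_3/(1+r)^3 + D_4/(1+r)^4 + TV/(1+r)^4
    = 56043.82716 + 56389.77671 + 56737.86175 + 57088.09547 + 817748.39452 = 1044007.95562

$1044007.96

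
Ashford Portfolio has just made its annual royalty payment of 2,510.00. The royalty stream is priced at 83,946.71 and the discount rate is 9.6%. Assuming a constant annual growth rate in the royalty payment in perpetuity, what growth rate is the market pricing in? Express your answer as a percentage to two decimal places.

P = D₀(1+g)/(r−g) ⇒ P(r−g) = D₀(1+g) ⇒ g(P+D₀) = P·r − D₀
g = (P·r − D₀)/(P + D₀) = (83,946.71×0.096 − 2,510.00) / (83,946.71 + 2,510.00) = 0.064181

6.42%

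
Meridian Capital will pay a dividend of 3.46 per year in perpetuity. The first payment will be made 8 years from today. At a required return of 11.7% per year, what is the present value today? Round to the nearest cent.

Value at end of year 7: C / r = 3.46 / 0.117 = 29.5726
Discount to today: PV = 29.5726 / (1 + 0.117)^7 = 29.5726 / 2.169563 = 13.63

13.63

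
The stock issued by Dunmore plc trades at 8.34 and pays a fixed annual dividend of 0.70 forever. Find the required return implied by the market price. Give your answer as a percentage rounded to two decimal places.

P = C/r ⇒ r = C/P = 0.70/8.34 = 0.083933

8.39%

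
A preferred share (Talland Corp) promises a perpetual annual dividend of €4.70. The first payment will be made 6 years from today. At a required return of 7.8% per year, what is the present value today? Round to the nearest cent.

Value at end of year 5: C / r = €4.70 / 0.078 = €60.2564
Discount to today: PV = €60.2564 / (1 + 0.078)^5 = €60.2564 / 1.455773 = €41.39

€41.39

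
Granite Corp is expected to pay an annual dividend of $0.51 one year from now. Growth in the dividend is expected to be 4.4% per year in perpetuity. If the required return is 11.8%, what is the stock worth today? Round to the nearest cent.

Growing perpetuity: P = D₁ / (r − g) = $0.5100 / (0.118 − 0.044) = $6.89

$6.89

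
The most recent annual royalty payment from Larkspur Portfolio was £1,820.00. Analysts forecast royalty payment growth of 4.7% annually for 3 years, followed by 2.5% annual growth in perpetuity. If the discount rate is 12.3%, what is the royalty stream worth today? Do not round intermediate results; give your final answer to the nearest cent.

£20180.35

D_1 = 1905.54000
D_2 = 1995.10038
D_3 = 2088.87010
Terminal value at year 3: TV = D_3×(1+g_2)/(r−g_2) = 2141.09185/0.098 = 21847.87602
P_0 = D_1/(1+r)^1 + D_2/(1+r)^2 + D_3/(1+r)^3 + TV/(1+r)^3
    = 1696.82992 + 1581.99548 + 1474.93256 + 15426.59059 = 20180.34856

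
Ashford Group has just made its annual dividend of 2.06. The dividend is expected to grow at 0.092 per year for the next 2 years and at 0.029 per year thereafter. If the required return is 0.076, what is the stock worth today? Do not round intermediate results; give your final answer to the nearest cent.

50.66

D_1 = 2.24952
D_2 = 2.45648
Terminal value at year 2: TV = D_2×(1+g_2)/(r−g_2) = 2.52771/0.047 = 53.78114
P_0 = D_1/(1+r)^1 + D_2/(1+r)^2 + TV/(1+r)^2
    = 2.09063 + 2.12172 + 46.45211 = 50.66446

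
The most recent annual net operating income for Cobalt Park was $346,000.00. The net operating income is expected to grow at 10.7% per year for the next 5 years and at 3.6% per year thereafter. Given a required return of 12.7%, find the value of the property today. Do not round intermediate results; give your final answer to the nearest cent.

$5241792.78

D_1 = 383022.00000
D_2 = 424005.35400
D_3 = 469373.92688
D_4 = 519596.93705
D_5 = 575193.80932
Terminal value at year 5: TV = D_5×(1+g_2)/(r−g_2) = 595900.78645/0.091 = 6548360.29071
P_0 = D_1/(1+r)^1 + D_2/(1+r)^2 + D_3/(1+r)^3 + D_4/(1+r)^4 + D_5/(1+r)^5 + TV/(1+r)^5
    = 339859.80479 + 333828.57489 + 327904.37658 + 322085.31045 + 316369.51079 + 3601745.19982 = 5241792.77733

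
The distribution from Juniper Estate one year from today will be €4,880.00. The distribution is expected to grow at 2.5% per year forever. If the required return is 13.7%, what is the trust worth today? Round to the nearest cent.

Growing perpetuity: P = D₁ / (r − g) = €4,880.0000 / (0.137 − 0.025) = €43,571.43

€43571.43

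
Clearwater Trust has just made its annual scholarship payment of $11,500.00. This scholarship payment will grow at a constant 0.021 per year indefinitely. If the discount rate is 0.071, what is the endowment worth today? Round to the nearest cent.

$234830.00

D₁ = D₀ × (1 + g) = $11,500.00 × 1.021 = $11,741.5000
Growing perpetuity: P = D₁ / (r − g) = $11,741.5000 / (0.071 − 0.021) = $234,830.00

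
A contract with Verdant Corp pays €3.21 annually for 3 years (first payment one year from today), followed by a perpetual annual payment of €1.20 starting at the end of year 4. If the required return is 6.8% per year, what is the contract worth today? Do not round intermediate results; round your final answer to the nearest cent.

PV of 3-year annuity: €3.21 × [1 − (1+0.068)^−3] / 0.068 = 8.45493
Perpetuity value at year 3: €1.20 / 0.068 = 17.64706
PV of perpetuity: 17.64706 / (1+0.068)^3 = 14.48634
Total PV = 8.45493 + 14.48634 = 22.94127

€22.94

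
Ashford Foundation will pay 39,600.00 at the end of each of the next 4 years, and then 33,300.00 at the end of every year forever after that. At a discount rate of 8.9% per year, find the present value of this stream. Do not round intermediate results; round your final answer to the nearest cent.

394612.42

PV of 4-year annuity: 39,600.00 × [1 − (1+0.089)^−4] / 0.089 = 128575.01072
Perpetuity value at year 4: 33,300.00 / 0.089 = 374157.30337
PV of perpetuity: 374157.30337 / (1+0.089)^4 = 266037.40799
Total PV = 128575.01072 + 266037.40799 = 394612.41871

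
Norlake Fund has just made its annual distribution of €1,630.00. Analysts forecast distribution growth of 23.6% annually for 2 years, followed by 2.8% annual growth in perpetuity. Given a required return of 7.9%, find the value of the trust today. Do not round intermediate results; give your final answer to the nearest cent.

D_1 = 2014.68000
D_2 = 2490.14448
Terminal value at year 2: TV = D_2×(1+g_2)/(r−g_2) = 2559.86853/0.051 = 50193.50050
P_0 = D_1/(1+r)^1 + D_2/(1+r)^2 + TV/(1+r)^2
    = 1867.17331 + 2138.85654 + 43112.63776 = 47118.66761

€47118.67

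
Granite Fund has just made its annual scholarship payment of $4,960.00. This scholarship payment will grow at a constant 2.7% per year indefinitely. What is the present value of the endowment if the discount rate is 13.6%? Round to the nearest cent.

D₁ = D₀ × (1 + g) = $4,960.00 × 1.027 = $5,093.9200
Growing perpetuity: P = D₁ / (r − g) = $5,093.9200 / (0.136 − 0.027) = $46,733.21

$46733.21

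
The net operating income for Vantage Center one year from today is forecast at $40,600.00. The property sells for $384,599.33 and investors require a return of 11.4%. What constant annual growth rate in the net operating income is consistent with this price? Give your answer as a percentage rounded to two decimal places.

P = D₁/(r−g) ⇒ g = r − D₁/P = 0.114 − $40,600.00/$384,599.33 = 0.008436

0.84%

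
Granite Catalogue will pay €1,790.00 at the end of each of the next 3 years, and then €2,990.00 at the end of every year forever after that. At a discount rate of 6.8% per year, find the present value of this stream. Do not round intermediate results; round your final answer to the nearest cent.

€40809.87

PV of 3-year annuity: €1,790.00 × [1 − (1+0.068)^−3] / 0.068 = 4714.74383
Perpetuity value at year 3: €2,990.00 / 0.068 = 43970.58824
PV of perpetuity: 43970.58824 / (1+0.068)^3 = 36095.12229
Total PV = 4714.74383 + 36095.12229 = 40809.86612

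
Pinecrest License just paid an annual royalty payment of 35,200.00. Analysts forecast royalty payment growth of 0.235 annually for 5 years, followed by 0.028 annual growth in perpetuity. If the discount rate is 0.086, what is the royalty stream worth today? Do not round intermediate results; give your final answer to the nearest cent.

D_1 = 43472.00000
D_2 = 53687.92000
D_3 = 66304.58120
D_4 = 81886.15778
D_5 = 101129.40486
Terminal value at year 5: TV = D_5×(1+g_2)/(r−g_2) = 103961.02820/0.058 = 1792431.52064
P_0 = D_1/(1+r)^1 + D_2/(1+r)^2 + D_3/(1+r)^3 + D_4/(1+r)^4 + D_5/(1+r)^5 + TV/(1+r)^5
    = 40029.46593 + 45521.53814 + 51767.12671 + 58869.61463 + 66946.56912 + 1186570.22513 = 1449704.53966

1449704.54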